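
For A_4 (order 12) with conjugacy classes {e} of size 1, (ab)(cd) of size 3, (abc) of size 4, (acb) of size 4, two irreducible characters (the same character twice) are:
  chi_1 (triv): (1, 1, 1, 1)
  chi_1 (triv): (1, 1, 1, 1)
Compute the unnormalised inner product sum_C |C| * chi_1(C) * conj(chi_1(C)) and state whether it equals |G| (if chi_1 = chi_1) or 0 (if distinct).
Sum = 12 = |G| = 12; so <chi_1, chi_1> = 1 (norm-1 confirms irreducibility).

Argument: Compute term by term over conjugacy classes (|C| * chi_1(C) * conj(chi_1(C))):
  1*(1)*conj(1) + 3*(1)*conj(1) + 4*(1)*conj(1) + 4*(1)*conj(1)
  = (1) + (3) + (4) + (4)
  = 12.
(Exp terms are combined using exp(i*s)*conj(exp(i*t)) = exp(i*(s-t)), and sums of them are collapsed using the identity that for every m > 1 the m distinct m-th roots of unity sum to 0, e.g. 1 + exp(2*I*pi/3) + exp(-2*I*pi/3) = 0.)
Dividing by |G| = 12 gives 12/12 = 1, matching the row-orthogonality relation <chi_1, chi_1> = [chi_1 = chi_1].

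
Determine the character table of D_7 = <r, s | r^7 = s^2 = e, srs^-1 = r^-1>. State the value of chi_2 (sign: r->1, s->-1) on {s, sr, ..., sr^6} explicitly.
Conjugacy classes: {e} of size 1, {r^1, r^6} of size 2, {r^2, r^5} of size 2, {r^3, r^4} of size 2, {s, sr, ..., sr^6} of size 7.
Character table:
  irrep \ class              {e} (size 1)  {r^1, r^6} (size 2)  {r^2, r^5} (size 2)  {r^3, r^4} (size 2)  {s, sr, ..., sr^6} (size 7)
  chi_1 (triv)               1             1                    1                    1                    1                          
  chi_2 (sign: r->1, s->-1)  1             1                    1                    1                    -1                         
  chi_3 (2d, j=1)            2             2*cos(2*pi/7)        -2*cos(3*pi/7)       -2*cos(pi/7)         0                          
  chi_4 (2d, j=2)            2             -2*cos(3*pi/7)       -2*cos(pi/7)         2*cos(2*pi/7)        0                          
  chi_5 (2d, j=3)            2             -2*cos(pi/7)         2*cos(2*pi/7)        -2*cos(3*pi/7)       0                          

Spot check: chi_2 (sign: r->1, s->-1) on {s, sr, ..., sr^6} = -1.

Why: D_7 has order 2*7 = 14 with 5 conjugacy classes, hence 5 irreducibles. Sum of squared dims 1 + 1 + 4 + 4 + 4 = 14 = |G|. Linear characters come from the abelianisation; the 2-dimensional irreps have character r^k -> 2*cos(2*pi*j*k/7), reflections -> 0.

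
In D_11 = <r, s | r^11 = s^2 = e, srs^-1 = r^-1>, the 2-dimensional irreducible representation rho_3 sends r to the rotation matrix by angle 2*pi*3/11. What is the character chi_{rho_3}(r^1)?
chi_{rho_3}(r^1) = 2*cos(2*pi*3*1/11) = -2*cos(5*pi/11)

Argument: rho_3(r^1) is rotation by angle 2*pi*3*1/11, whose trace is 2*cos(2*pi*3*1/11) = -2*cos(5*pi/11).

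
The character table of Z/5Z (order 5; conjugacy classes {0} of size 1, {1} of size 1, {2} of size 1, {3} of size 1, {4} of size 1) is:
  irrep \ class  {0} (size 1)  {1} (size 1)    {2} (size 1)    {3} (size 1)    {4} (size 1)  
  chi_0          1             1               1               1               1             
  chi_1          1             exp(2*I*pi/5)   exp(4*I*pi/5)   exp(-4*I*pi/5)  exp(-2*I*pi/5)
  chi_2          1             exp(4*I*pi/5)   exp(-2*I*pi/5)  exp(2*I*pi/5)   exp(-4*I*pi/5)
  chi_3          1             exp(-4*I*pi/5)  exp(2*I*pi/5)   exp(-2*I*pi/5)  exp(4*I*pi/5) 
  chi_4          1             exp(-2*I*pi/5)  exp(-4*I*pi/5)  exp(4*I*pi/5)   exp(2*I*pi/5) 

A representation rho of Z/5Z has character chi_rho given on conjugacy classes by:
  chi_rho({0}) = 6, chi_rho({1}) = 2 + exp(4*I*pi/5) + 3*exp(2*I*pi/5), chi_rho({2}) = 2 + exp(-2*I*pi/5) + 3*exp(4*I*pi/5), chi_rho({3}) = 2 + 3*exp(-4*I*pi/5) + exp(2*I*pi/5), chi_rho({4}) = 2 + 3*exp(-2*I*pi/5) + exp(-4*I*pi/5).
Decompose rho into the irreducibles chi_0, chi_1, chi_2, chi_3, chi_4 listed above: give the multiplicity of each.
Multiplicities: chi_0: 2, chi_1: 3, chi_2: 1, chi_3: 0, chi_4: 0.

Use <chi_rho, chi> = (1/|G|) sum_C |C| * chi_rho(C) * conj(chi(C)) with |G| = 5 for each irreducible chi in the table:
  <chi_rho, chi_0> = (1/5)[1*(6)*conj(1) + 1*(2 + exp(4*I*pi/5) + 3*exp(2*I*pi/5))*conj(1) + 1*(2 + exp(-2*I*pi/5) + 3*exp(4*I*pi/5))*conj(1) + 1*(2 + 3*exp(-4*I*pi/5) + exp(2*I*pi/5))*conj(1) + 1*(2 + 3*exp(-2*I*pi/5) + exp(-4*I*pi/5))*conj(1)]
      = (1/5)[(6) + (2 + exp(4*I*pi/5) + 3*exp(2*I*pi/5)) + (2 + exp(-2*I*pi/5) + 3*exp(4*I*pi/5)) + (2 + 3*exp(-4*I*pi/5) + exp(2*I*pi/5)) + (2 + 3*exp(-2*I*pi/5) + exp(-4*I*pi/5))] = 10/5 = 2
  <chi_rho, chi_1> = (1/5)[1*(6)*conj(1) + 1*(2 + exp(4*I*pi/5) + 3*exp(2*I*pi/5))*conj(exp(2*I*pi/5)) + 1*(2 + exp(-2*I*pi/5) + 3*exp(4*I*pi/5))*conj(exp(4*I*pi/5)) + 1*(2 + 3*exp(-4*I*pi/5) + exp(2*I*pi/5))*conj(exp(-4*I*pi/5)) + 1*(2 + 3*exp(-2*I*pi/5) + exp(-4*I*pi/5))*conj(exp(-2*I*pi/5))]
      = (1/5)[(6) + (3 + 2*exp(-2*I*pi/5) + exp(2*I*pi/5)) + (3 + 2*exp(-4*I*pi/5) + exp(4*I*pi/5)) + (3 + exp(-4*I*pi/5) + 2*exp(4*I*pi/5)) + (3 + exp(-2*I*pi/5) + 2*exp(2*I*pi/5))] = 15/5 = 3
  <chi_rho, chi_2> = (1/5)[1*(6)*conj(1) + 1*(2 + exp(4*I*pi/5) + 3*exp(2*I*pi/5))*conj(exp(4*I*pi/5)) + 1*(2 + exp(-2*I*pi/5) + 3*exp(4*I*pi/5))*conj(exp(-2*I*pi/5)) + 1*(2 + 3*exp(-4*I*pi/5) + exp(2*I*pi/5))*conj(exp(2*I*pi/5)) + 1*(2 + 3*exp(-2*I*pi/5) + exp(-4*I*pi/5))*conj(exp(-4*I*pi/5))]
      = (1/5)[(6) + (1 + 3*exp(-2*I*pi/5) + 2*exp(-4*I*pi/5)) + (1 + 3*exp(-4*I*pi/5) + 2*exp(2*I*pi/5)) + (1 + 2*exp(-2*I*pi/5) + 3*exp(4*I*pi/5)) + (1 + 2*exp(4*I*pi/5) + 3*exp(2*I*pi/5))] = 5/5 = 1
  <chi_rho, chi_3> = (1/5)[1*(6)*conj(1) + 1*(2 + exp(4*I*pi/5) + 3*exp(2*I*pi/5))*conj(exp(-4*I*pi/5)) + 1*(2 + exp(-2*I*pi/5) + 3*exp(4*I*pi/5))*conj(exp(2*I*pi/5)) + 1*(2 + 3*exp(-4*I*pi/5) + exp(2*I*pi/5))*conj(exp(-2*I*pi/5)) + 1*(2 + 3*exp(-2*I*pi/5) + exp(-4*I*pi/5))*conj(exp(4*I*pi/5))]
      = (1/5)[(6) + (3*exp(-4*I*pi/5) + exp(-2*I*pi/5) + 2*exp(4*I*pi/5)) + (2*exp(-2*I*pi/5) + exp(-4*I*pi/5) + 3*exp(2*I*pi/5)) + (3*exp(-2*I*pi/5) + exp(4*I*pi/5) + 2*exp(2*I*pi/5)) + (2*exp(-4*I*pi/5) + exp(2*I*pi/5) + 3*exp(4*I*pi/5))] = 0/5 = 0
  <chi_rho, chi_4> = (1/5)[1*(6)*conj(1) + 1*(2 + exp(4*I*pi/5) + 3*exp(2*I*pi/5))*conj(exp(-2*I*pi/5)) + 1*(2 + exp(-2*I*pi/5) + 3*exp(4*I*pi/5))*conj(exp(-4*I*pi/5)) + 1*(2 + 3*exp(-4*I*pi/5) + exp(2*I*pi/5))*conj(exp(4*I*pi/5)) + 1*(2 + 3*exp(-2*I*pi/5) + exp(-4*I*pi/5))*conj(exp(2*I*pi/5))]
      = (1/5)[(6) + (exp(-4*I*pi/5) + 3*exp(4*I*pi/5) + 2*exp(2*I*pi/5)) + (3*exp(-2*I*pi/5) + exp(2*I*pi/5) + 2*exp(4*I*pi/5)) + (2*exp(-4*I*pi/5) + exp(-2*I*pi/5) + 3*exp(2*I*pi/5)) + (2*exp(-2*I*pi/5) + 3*exp(-4*I*pi/5) + exp(4*I*pi/5))] = 0/5 = 0
(Exp terms are combined using exp(i*s)*conj(exp(i*t)) = exp(i*(s-t)), and sums of them are collapsed using the identity that for every m > 1 the m distinct m-th roots of unity sum to 0, e.g. 1 + exp(2*I*pi/3) + exp(-2*I*pi/3) = 0.)
Dimension check: dim(rho) = sum (mult * dim) = 2*1 + 3*1 + 1*1 + 0*1 + 0*1 = 6 = chi_rho(e) = 6.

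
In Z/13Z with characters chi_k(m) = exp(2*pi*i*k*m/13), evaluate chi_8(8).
chi_8(8) = zeta_13^64 = exp(-2*I*pi/13)

chi_8(8) = zeta_13^(8*8) = zeta_13^64. Since zeta_13^13 = 1, this equals zeta_13^12 = exp(2*pi*i*12/13) = exp(-2*I*pi/13).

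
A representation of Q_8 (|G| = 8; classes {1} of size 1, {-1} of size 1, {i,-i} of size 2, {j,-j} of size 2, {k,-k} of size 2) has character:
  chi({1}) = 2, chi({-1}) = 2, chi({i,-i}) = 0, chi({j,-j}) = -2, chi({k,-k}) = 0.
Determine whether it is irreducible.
Not irreducible (reducible): <chi, chi> = 2 > 1.

Working: <chi, chi> = (1/|G|) sum_C |C| * |chi(C)|^2 = (1/8)[1*|2|^2 + 1*|2|^2 + 2*|0|^2 + 2*|-2|^2 + 2*|0|^2]
  = (1/8)[(4) + (4) + (0) + (8) + (0)] = 16/8 = 2.
A character is irreducible iff <chi, chi> = 1, so this representation is reducible.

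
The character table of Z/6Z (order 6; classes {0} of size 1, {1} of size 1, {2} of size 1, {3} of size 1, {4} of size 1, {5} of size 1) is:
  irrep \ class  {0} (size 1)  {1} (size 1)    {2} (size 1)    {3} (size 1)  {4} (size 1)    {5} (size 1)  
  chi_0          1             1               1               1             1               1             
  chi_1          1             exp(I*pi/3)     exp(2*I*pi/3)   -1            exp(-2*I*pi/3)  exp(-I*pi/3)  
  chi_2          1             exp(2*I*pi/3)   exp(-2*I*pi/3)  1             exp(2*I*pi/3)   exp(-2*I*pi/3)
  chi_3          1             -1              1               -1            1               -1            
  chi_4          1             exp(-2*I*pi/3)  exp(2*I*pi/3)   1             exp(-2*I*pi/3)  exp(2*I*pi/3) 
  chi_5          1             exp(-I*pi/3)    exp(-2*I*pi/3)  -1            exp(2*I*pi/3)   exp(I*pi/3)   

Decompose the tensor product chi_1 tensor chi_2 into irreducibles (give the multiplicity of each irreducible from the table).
chi_1 tensor chi_2 = chi_3 (all other irreducibles have multiplicity 0).

The character of a tensor product is the pointwise product (chi_1 * chi_2)(C) = chi_1(C) * chi_2(C):
  {0}: (1)*(1), {1}: (exp(I*pi/3))*(exp(2*I*pi/3)), {2}: (exp(2*I*pi/3))*(exp(-2*I*pi/3)), {3}: (-1)*(1), {4}: (exp(-2*I*pi/3))*(exp(2*I*pi/3)), {5}: (exp(-I*pi/3))*(exp(-2*I*pi/3))
so (chi_1 * chi_2) takes values
  {0} -> 1, {1} -> -1, {2} -> 1, {3} -> -1, {4} -> 1, {5} -> -1.
Now take the inner product of this character with each irreducible chi from the table, <chi_1*chi_2, chi> = (1/6) sum_C |C| (chi_1*chi_2)(C) conj(chi(C)):
  <chi_1*chi_2, chi_0> = (1/6)[1*(1)*conj(1) + 1*(-1)*conj(1) + 1*(1)*conj(1) + 1*(-1)*conj(1) + 1*(1)*conj(1) + 1*(-1)*conj(1)]
      = (1/6)[(1) + (-1) + (1) + (-1) + (1) + (-1)] = 0/6 = 0
  <chi_1*chi_2, chi_1> = (1/6)[1*(1)*conj(1) + 1*(-1)*conj(exp(I*pi/3)) + 1*(1)*conj(exp(2*I*pi/3)) + 1*(-1)*conj(-1) + 1*(1)*conj(exp(-2*I*pi/3)) + 1*(-1)*conj(exp(-I*pi/3))]
      = (1/6)[(1) + (-exp(-I*pi/3)) + (exp(-2*I*pi/3)) + (1) + (exp(2*I*pi/3)) + (-exp(I*pi/3))] = 0/6 = 0
  <chi_1*chi_2, chi_2> = (1/6)[1*(1)*conj(1) + 1*(-1)*conj(exp(2*I*pi/3)) + 1*(1)*conj(exp(-2*I*pi/3)) + 1*(-1)*conj(1) + 1*(1)*conj(exp(2*I*pi/3)) + 1*(-1)*conj(exp(-2*I*pi/3))]
      = (1/6)[(1) + (-exp(-2*I*pi/3)) + (exp(2*I*pi/3)) + (-1) + (exp(-2*I*pi/3)) + (-exp(2*I*pi/3))] = 0/6 = 0
  <chi_1*chi_2, chi_3> = (1/6)[1*(1)*conj(1) + 1*(-1)*conj(-1) + 1*(1)*conj(1) + 1*(-1)*conj(-1) + 1*(1)*conj(1) + 1*(-1)*conj(-1)]
      = (1/6)[(1) + (1) + (1) + (1) + (1) + (1)] = 6/6 = 1
  <chi_1*chi_2, chi_4> = (1/6)[1*(1)*conj(1) + 1*(-1)*conj(exp(-2*I*pi/3)) + 1*(1)*conj(exp(2*I*pi/3)) + 1*(-1)*conj(1) + 1*(1)*conj(exp(-2*I*pi/3)) + 1*(-1)*conj(exp(2*I*pi/3))]
      = (1/6)[(1) + (-exp(2*I*pi/3)) + (exp(-2*I*pi/3)) + (-1) + (exp(2*I*pi/3)) + (-exp(-2*I*pi/3))] = 0/6 = 0
  <chi_1*chi_2, chi_5> = (1/6)[1*(1)*conj(1) + 1*(-1)*conj(exp(-I*pi/3)) + 1*(1)*conj(exp(-2*I*pi/3)) + 1*(-1)*conj(-1) + 1*(1)*conj(exp(2*I*pi/3)) + 1*(-1)*conj(exp(I*pi/3))]
      = (1/6)[(1) + (-exp(I*pi/3)) + (exp(2*I*pi/3)) + (1) + (exp(-2*I*pi/3)) + (-exp(-I*pi/3))] = 0/6 = 0
(Exp terms are combined using exp(i*s)*conj(exp(i*t)) = exp(i*(s-t)), and sums of them are collapsed using the identity that for every m > 1 the m distinct m-th roots of unity sum to 0, e.g. 1 + exp(2*I*pi/3) + exp(-2*I*pi/3) = 0.)
Hence the multiplicities are chi_3: 1. Dimension check: dim(chi_1)*dim(chi_2) = 1*1 = 1 and sum (mult * dim) = 1*1 = 1.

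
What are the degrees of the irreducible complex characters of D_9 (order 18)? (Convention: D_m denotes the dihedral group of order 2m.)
Dimensions: 1, 1, 2, 2, 2, 2

Argument: There are 6 irreducibles (= number of conjugacy classes). Their dimensions d_i satisfy sum d_i^2 = |G| = 18: 1 + 1 + 4 + 4 + 4 + 4 = 18.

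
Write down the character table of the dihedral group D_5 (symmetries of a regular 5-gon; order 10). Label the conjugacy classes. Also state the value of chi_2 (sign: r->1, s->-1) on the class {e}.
Conjugacy classes: {e} of size 1, {r^1, r^4} of size 2, {r^2, r^3} of size 2, {s, sr, ..., sr^4} of size 5.
Character table:
  irrep \ class              {e} (size 1)  {r^1, r^4} (size 2)  {r^2, r^3} (size 2)  {s, sr, ..., sr^4} (size 5)
  chi_1 (triv)               1             1                    1                    1                          
  chi_2 (sign: r->1, s->-1)  1             1                    1                    -1                         
  chi_3 (2d, j=1)            2             -1/2 + sqrt(5)/2     -sqrt(5)/2 - 1/2     0                          
  chi_4 (2d, j=2)            2             -sqrt(5)/2 - 1/2     -1/2 + sqrt(5)/2     0                          

Spot check: chi_2 (sign: r->1, s->-1) on {e} = 1.

Explanation: D_5 has order 2*5 = 10 with 4 conjugacy classes, hence 4 irreducibles. Sum of squared dims 1 + 1 + 4 + 4 = 10 = |G|. Linear characters come from the abelianisation; the 2-dimensional irreps have character r^k -> 2*cos(2*pi*j*k/5), reflections -> 0.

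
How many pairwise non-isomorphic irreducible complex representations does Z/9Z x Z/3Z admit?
27

Why: The number of irreducible complex representations of a finite group equals its number of conjugacy classes. Z/9Z x Z/3Z is abelian of order 27, so every element is its own conjugacy class: 27 classes, so Z/9Z x Z/3Z (order 27) has exactly 27 irreducible complex representations.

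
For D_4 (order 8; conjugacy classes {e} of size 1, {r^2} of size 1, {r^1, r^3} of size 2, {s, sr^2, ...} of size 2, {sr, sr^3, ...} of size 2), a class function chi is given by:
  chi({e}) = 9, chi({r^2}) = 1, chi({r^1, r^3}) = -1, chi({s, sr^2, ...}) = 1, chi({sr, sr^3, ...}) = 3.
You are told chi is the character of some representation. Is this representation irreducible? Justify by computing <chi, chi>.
Not irreducible (reducible): <chi, chi> = 13 > 1.

Solution. <chi, chi> = (1/|G|) sum_C |C| * |chi(C)|^2 = (1/8)[1*|9|^2 + 1*|1|^2 + 2*|-1|^2 + 2*|1|^2 + 2*|3|^2]
  = (1/8)[(81) + (1) + (2) + (2) + (18)] = 104/8 = 13.
A character is irreducible iff <chi, chi> = 1, so this representation is reducible.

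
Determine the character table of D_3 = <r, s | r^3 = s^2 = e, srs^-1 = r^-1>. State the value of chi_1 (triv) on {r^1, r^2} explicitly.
Conjugacy classes: {e} of size 1, {r^1, r^2} of size 2, {s, sr, ..., sr^2} of size 3.
Character table:
  irrep \ class              {e} (size 1)  {r^1, r^2} (size 2)  {s, sr, ..., sr^2} (size 3)
  chi_1 (triv)               1             1                    1                          
  chi_2 (sign: r->1, s->-1)  1             1                    -1                         
  chi_3 (2d, j=1)            2             -1                   0                          

Spot check: chi_1 (triv) on {r^1, r^2} = 1.

Reasoning: D_3 has order 2*3 = 6 with 3 conjugacy classes, hence 3 irreducibles. Sum of squared dims 1 + 1 + 4 = 6 = |G|. Linear characters come from the abelianisation; the 2-dimensional irreps have character r^k -> 2*cos(2*pi*j*k/3), reflections -> 0.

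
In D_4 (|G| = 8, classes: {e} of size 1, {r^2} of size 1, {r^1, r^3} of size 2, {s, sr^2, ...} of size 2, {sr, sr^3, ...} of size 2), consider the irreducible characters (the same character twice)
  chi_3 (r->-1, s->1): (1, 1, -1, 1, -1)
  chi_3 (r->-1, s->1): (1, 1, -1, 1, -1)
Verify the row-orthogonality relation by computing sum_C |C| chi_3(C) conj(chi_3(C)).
Sum = 8 = |G| = 8; so <chi_3, chi_3> = 1 (norm-1 confirms irreducibility).

Proof sketch: Compute term by term over conjugacy classes (|C| * chi_3(C) * conj(chi_3(C))):
  1*(1)*conj(1) + 1*(1)*conj(1) + 2*(-1)*conj(-1) + 2*(1)*conj(1) + 2*(-1)*conj(-1)
  = (1) + (1) + (2) + (2) + (2)
  = 8.
Dividing by |G| = 8 gives 8/8 = 1, matching the row-orthogonality relation <chi_3, chi_3> = [chi_3 = chi_3].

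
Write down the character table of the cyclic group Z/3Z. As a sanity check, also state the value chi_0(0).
Character table of Z/3Z (irreps indexed chi_0,...,chi_2 with chi_k(m) = zeta_3^(k*m), zeta_3 = exp(2*pi*i/3)):
  irrep \ class  {0} (size 1)  {1} (size 1)    {2} (size 1)  
  chi_0          1             1               1             
  chi_1          1             exp(2*I*pi/3)   exp(-2*I*pi/3)
  chi_2          1             exp(-2*I*pi/3)  exp(2*I*pi/3) 

Spot check: chi_0(0) = zeta_3^(0*0) = zeta_3^0 = 1.

Proof sketch: Z/3Z is abelian, so all 3 irreducible complex representations are 1-dimensional. They are given by chi_k(m) = zeta_3^(k*m) for k = 0,...,2. Row orthogonality: sum_m chi_k(m) conj(chi_l(m)) = 3 * [k = l].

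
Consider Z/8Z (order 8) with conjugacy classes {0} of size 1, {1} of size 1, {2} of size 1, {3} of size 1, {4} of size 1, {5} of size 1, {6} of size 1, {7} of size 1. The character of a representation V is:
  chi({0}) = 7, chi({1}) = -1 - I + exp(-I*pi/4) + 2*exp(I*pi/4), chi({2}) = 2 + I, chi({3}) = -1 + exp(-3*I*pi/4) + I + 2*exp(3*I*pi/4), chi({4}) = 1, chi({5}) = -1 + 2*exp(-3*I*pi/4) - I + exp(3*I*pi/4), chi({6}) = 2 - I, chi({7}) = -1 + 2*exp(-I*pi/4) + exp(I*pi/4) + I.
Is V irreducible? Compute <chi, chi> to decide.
Not irreducible (reducible): <chi, chi> = 11 > 1.

Explanation: <chi, chi> = (1/|G|) sum_C |C| * |chi(C)|^2 = (1/8)[1*|7|^2 + 1*|-1 - I + exp(-I*pi/4) + 2*exp(I*pi/4)|^2 + 1*|2 + I|^2 + 1*|-1 + exp(-3*I*pi/4) + I + 2*exp(3*I*pi/4)|^2 + 1*|1|^2 + 1*|-1 + 2*exp(-3*I*pi/4) - I + exp(3*I*pi/4)|^2 + 1*|2 - I|^2 + 1*|-1 + 2*exp(-I*pi/4) + exp(I*pi/4) + I|^2]
  = (1/8)[(49) + (7 - 4*exp(I*pi/4) + exp(3*I*pi/4) - 3*exp(-I*pi/4)) + (5) + (7 - 3*exp(3*I*pi/4) + exp(-I*pi/4) - 4*exp(-3*I*pi/4)) + (1) + (7 - 3*exp(3*I*pi/4) + exp(-I*pi/4) - 4*exp(-3*I*pi/4)) + (5) + (7 - 4*exp(I*pi/4) + exp(3*I*pi/4) - 3*exp(-I*pi/4))] = 88/8 = 11.
(Exp terms are combined using exp(i*s)*conj(exp(i*t)) = exp(i*(s-t)), and sums of them are collapsed using the identity that for every m > 1 the m distinct m-th roots of unity sum to 0, e.g. 1 + exp(2*I*pi/3) + exp(-2*I*pi/3) = 0.)
A character is irreducible iff <chi, chi> = 1, so this representation is reducible.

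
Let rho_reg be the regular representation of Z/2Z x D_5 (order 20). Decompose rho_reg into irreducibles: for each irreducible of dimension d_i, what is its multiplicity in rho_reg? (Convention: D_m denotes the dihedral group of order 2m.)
Each irreducible V_i of dimension d_i appears with multiplicity d_i, i.e. rho_reg = (direct sum over all irreducibles V_i) d_i V_i. The irreducible dimensions for Z/2Z x D_5 are 1, 1, 1, 1, 2, 2, 2, 2: 4 irreducibles of dimension 1, each with multiplicity 1; 4 irreducibles of dimension 2, each with multiplicity 2. Total dimension 4*1*1 + 4*2*2 = 20 = |G|.

Working: General theorem: in the regular representation of a finite group G, each irreducible appears with multiplicity equal to its dimension. Check: dim(rho_reg) = sum d_i^2 = 1 + 1 + 1 + 1 + 4 + 4 + 4 + 4 = 20 = |G|.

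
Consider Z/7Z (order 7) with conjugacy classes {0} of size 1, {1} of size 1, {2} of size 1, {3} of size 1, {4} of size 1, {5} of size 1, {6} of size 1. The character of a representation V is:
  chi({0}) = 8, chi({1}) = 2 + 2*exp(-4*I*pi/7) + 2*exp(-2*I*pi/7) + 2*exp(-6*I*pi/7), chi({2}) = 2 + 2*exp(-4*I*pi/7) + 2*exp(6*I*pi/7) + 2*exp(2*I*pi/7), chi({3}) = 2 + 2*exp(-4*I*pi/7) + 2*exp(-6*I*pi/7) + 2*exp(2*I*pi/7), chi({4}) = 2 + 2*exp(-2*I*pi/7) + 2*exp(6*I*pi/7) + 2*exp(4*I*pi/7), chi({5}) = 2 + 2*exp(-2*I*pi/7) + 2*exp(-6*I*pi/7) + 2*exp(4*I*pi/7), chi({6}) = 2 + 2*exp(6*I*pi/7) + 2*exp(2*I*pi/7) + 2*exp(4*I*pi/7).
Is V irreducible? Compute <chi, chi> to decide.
Not irreducible (reducible): <chi, chi> = 16 > 1.

Justification: <chi, chi> = (1/|G|) sum_C |C| * |chi(C)|^2 = (1/7)[1*|8|^2 + 1*|2 + 2*exp(-4*I*pi/7) + 2*exp(-2*I*pi/7) + 2*exp(-6*I*pi/7)|^2 + 1*|2 + 2*exp(-4*I*pi/7) + 2*exp(6*I*pi/7) + 2*exp(2*I*pi/7)|^2 + 1*|2 + 2*exp(-4*I*pi/7) + 2*exp(-6*I*pi/7) + 2*exp(2*I*pi/7)|^2 + 1*|2 + 2*exp(-2*I*pi/7) + 2*exp(6*I*pi/7) + 2*exp(4*I*pi/7)|^2 + 1*|2 + 2*exp(-2*I*pi/7) + 2*exp(-6*I*pi/7) + 2*exp(4*I*pi/7)|^2 + 1*|2 + 2*exp(6*I*pi/7) + 2*exp(2*I*pi/7) + 2*exp(4*I*pi/7)|^2]
  = (1/7)[(64) + (16 + 12*exp(-2*I*pi/7) + 8*exp(-4*I*pi/7) + 4*exp(-6*I*pi/7) + 4*exp(6*I*pi/7) + 8*exp(4*I*pi/7) + 12*exp(2*I*pi/7)) + (16 + 12*exp(-4*I*pi/7) + 8*exp(-6*I*pi/7) + 4*exp(-2*I*pi/7) + 4*exp(2*I*pi/7) + 8*exp(6*I*pi/7) + 12*exp(4*I*pi/7)) + (16 + 8*exp(-2*I*pi/7) + 12*exp(-6*I*pi/7) + 4*exp(-4*I*pi/7) + 4*exp(4*I*pi/7) + 12*exp(6*I*pi/7) + 8*exp(2*I*pi/7)) + (16 + 8*exp(-2*I*pi/7) + 12*exp(-6*I*pi/7) + 4*exp(-4*I*pi/7) + 4*exp(4*I*pi/7) + 12*exp(6*I*pi/7) + 8*exp(2*I*pi/7)) + (16 + 12*exp(-4*I*pi/7) + 8*exp(-6*I*pi/7) + 4*exp(-2*I*pi/7) + 4*exp(2*I*pi/7) + 8*exp(6*I*pi/7) + 12*exp(4*I*pi/7)) + (16 + 12*exp(-2*I*pi/7) + 8*exp(-4*I*pi/7) + 4*exp(-6*I*pi/7) + 4*exp(6*I*pi/7) + 8*exp(4*I*pi/7) + 12*exp(2*I*pi/7))] = 112/7 = 16.
(Exp terms are combined using exp(i*s)*conj(exp(i*t)) = exp(i*(s-t)), and sums of them are collapsed using the identity that for every m > 1 the m distinct m-th roots of unity sum to 0, e.g. 1 + exp(2*I*pi/3) + exp(-2*I*pi/3) = 0.)
A character is irreducible iff <chi, chi> = 1, so this representation is reducible.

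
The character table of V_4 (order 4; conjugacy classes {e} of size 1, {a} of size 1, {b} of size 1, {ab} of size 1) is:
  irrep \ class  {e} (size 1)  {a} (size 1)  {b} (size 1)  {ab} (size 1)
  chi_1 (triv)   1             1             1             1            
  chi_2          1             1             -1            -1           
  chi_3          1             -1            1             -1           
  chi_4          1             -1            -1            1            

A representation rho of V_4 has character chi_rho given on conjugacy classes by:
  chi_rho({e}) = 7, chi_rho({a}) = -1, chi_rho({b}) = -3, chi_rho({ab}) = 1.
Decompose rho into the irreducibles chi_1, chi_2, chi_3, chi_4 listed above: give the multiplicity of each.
Multiplicities: chi_1: 1, chi_2: 2, chi_3: 1, chi_4: 3.

Details: Use <chi_rho, chi> = (1/|G|) sum_C |C| * chi_rho(C) * conj(chi(C)) with |G| = 4 for each irreducible chi in the table:
  <chi_rho, chi_1> = (1/4)[1*(7)*conj(1) + 1*(-1)*conj(1) + 1*(-3)*conj(1) + 1*(1)*conj(1)]
      = (1/4)[(7) + (-1) + (-3) + (1)] = 4/4 = 1
  <chi_rho, chi_2> = (1/4)[1*(7)*conj(1) + 1*(-1)*conj(1) + 1*(-3)*conj(-1) + 1*(1)*conj(-1)]
      = (1/4)[(7) + (-1) + (3) + (-1)] = 8/4 = 2
  <chi_rho, chi_3> = (1/4)[1*(7)*conj(1) + 1*(-1)*conj(-1) + 1*(-3)*conj(1) + 1*(1)*conj(-1)]
      = (1/4)[(7) + (1) + (-3) + (-1)] = 4/4 = 1
  <chi_rho, chi_4> = (1/4)[1*(7)*conj(1) + 1*(-1)*conj(-1) + 1*(-3)*conj(-1) + 1*(1)*conj(1)]
      = (1/4)[(7) + (1) + (3) + (1)] = 12/4 = 3
Dimension check: dim(rho) = sum (mult * dim) = 1*1 + 2*1 + 1*1 + 3*1 = 7 = chi_rho(e) = 7.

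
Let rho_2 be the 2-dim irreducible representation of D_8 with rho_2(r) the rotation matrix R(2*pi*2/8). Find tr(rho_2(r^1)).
chi_{rho_2}(r^1) = 2*cos(2*pi*2*1/8) = 0

Argument: rho_2(r^1) is rotation by angle 2*pi*2*1/8, whose trace is 2*cos(2*pi*2*1/8) = 0.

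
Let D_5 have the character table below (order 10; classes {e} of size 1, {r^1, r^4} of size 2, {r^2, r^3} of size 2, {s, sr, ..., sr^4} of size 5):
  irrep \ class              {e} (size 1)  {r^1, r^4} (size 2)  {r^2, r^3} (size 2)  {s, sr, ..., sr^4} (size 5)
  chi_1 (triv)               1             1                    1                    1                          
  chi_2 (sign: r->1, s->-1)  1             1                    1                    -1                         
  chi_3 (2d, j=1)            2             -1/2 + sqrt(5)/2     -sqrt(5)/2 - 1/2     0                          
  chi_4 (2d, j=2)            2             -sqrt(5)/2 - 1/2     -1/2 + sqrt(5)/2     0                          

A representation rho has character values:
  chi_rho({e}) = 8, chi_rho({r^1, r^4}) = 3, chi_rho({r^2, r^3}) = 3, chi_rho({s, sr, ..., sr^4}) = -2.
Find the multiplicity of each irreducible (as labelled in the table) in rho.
Multiplicities: chi_1: 1, chi_2: 3, chi_3: 1, chi_4: 1.

Solution. Use <chi_rho, chi> = (1/|G|) sum_C |C| * chi_rho(C) * conj(chi(C)) with |G| = 10 for each irreducible chi in the table:
  <chi_rho, chi_1> = (1/10)[1*(8)*conj(1) + 2*(3)*conj(1) + 2*(3)*conj(1) + 5*(-2)*conj(1)]
      = (1/10)[(8) + (6) + (6) + (-10)] = 10/10 = 1
  <chi_rho, chi_2> = (1/10)[1*(8)*conj(1) + 2*(3)*conj(1) + 2*(3)*conj(1) + 5*(-2)*conj(-1)]
      = (1/10)[(8) + (6) + (6) + (10)] = 30/10 = 3
  <chi_rho, chi_3> = (1/10)[1*(8)*conj(2) + 2*(3)*conj(-1/2 + sqrt(5)/2) + 2*(3)*conj(-sqrt(5)/2 - 1/2) + 5*(-2)*conj(0)]
      = (1/10)[(16) + (-3 + 3*sqrt(5)) + (-3*sqrt(5) - 3) + (0)] = 10/10 = 1
  <chi_rho, chi_4> = (1/10)[1*(8)*conj(2) + 2*(3)*conj(-sqrt(5)/2 - 1/2) + 2*(3)*conj(-1/2 + sqrt(5)/2) + 5*(-2)*conj(0)]
      = (1/10)[(16) + (-3*sqrt(5) - 3) + (-3 + 3*sqrt(5)) + (0)] = 10/10 = 1
Dimension check: dim(rho) = sum (mult * dim) = 1*1 + 3*1 + 1*2 + 1*2 = 8 = chi_rho(e) = 8.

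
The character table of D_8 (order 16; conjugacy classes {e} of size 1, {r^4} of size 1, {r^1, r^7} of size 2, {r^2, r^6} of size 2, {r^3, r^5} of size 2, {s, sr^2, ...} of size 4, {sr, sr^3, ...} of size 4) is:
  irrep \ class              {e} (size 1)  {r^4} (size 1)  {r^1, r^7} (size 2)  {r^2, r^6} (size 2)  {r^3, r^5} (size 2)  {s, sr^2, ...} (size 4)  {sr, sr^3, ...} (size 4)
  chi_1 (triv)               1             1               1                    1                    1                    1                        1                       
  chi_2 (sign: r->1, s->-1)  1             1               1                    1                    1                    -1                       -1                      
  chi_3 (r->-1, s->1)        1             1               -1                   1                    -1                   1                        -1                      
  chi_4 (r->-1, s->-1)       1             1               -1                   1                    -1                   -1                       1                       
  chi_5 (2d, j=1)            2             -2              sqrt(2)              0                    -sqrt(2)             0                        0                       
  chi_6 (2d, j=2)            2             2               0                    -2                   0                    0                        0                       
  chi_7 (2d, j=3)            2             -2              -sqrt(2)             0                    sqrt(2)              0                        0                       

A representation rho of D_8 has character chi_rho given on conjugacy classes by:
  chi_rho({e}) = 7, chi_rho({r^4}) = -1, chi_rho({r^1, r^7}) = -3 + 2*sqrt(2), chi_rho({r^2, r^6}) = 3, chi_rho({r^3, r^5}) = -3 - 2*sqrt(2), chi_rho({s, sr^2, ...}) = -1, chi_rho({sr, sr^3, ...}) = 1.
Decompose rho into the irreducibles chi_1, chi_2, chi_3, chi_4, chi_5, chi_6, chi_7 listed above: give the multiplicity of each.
Multiplicities: chi_1: 0, chi_2: 0, chi_3: 1, chi_4: 2, chi_5: 2, chi_6: 0, chi_7: 0.

Argument: Use <chi_rho, chi> = (1/|G|) sum_C |C| * chi_rho(C) * conj(chi(C)) with |G| = 16 for each irreducible chi in the table:
  <chi_rho, chi_1> = (1/16)[1*(7)*conj(1) + 1*(-1)*conj(1) + 2*(-3 + 2*sqrt(2))*conj(1) + 2*(3)*conj(1) + 2*(-3 - 2*sqrt(2))*conj(1) + 4*(-1)*conj(1) + 4*(1)*conj(1)]
      = (1/16)[(7) + (-1) + (-6 + 4*sqrt(2)) + (6) + (-6 - 4*sqrt(2)) + (-4) + (4)] = 0/16 = 0
  <chi_rho, chi_2> = (1/16)[1*(7)*conj(1) + 1*(-1)*conj(1) + 2*(-3 + 2*sqrt(2))*conj(1) + 2*(3)*conj(1) + 2*(-3 - 2*sqrt(2))*conj(1) + 4*(-1)*conj(-1) + 4*(1)*conj(-1)]
      = (1/16)[(7) + (-1) + (-6 + 4*sqrt(2)) + (6) + (-6 - 4*sqrt(2)) + (4) + (-4)] = 0/16 = 0
  <chi_rho, chi_3> = (1/16)[1*(7)*conj(1) + 1*(-1)*conj(1) + 2*(-3 + 2*sqrt(2))*conj(-1) + 2*(3)*conj(1) + 2*(-3 - 2*sqrt(2))*conj(-1) + 4*(-1)*conj(1) + 4*(1)*conj(-1)]
      = (1/16)[(7) + (-1) + (6 - 4*sqrt(2)) + (6) + (4*sqrt(2) + 6) + (-4) + (-4)] = 16/16 = 1
  <chi_rho, chi_4> = (1/16)[1*(7)*conj(1) + 1*(-1)*conj(1) + 2*(-3 + 2*sqrt(2))*conj(-1) + 2*(3)*conj(1) + 2*(-3 - 2*sqrt(2))*conj(-1) + 4*(-1)*conj(-1) + 4*(1)*conj(1)]
      = (1/16)[(7) + (-1) + (6 - 4*sqrt(2)) + (6) + (4*sqrt(2) + 6) + (4) + (4)] = 32/16 = 2
  <chi_rho, chi_5> = (1/16)[1*(7)*conj(2) + 1*(-1)*conj(-2) + 2*(-3 + 2*sqrt(2))*conj(sqrt(2)) + 2*(3)*conj(0) + 2*(-3 - 2*sqrt(2))*conj(-sqrt(2)) + 4*(-1)*conj(0) + 4*(1)*conj(0)]
      = (1/16)[(14) + (2) + (8 - 6*sqrt(2)) + (0) + (8 + 6*sqrt(2)) + (0) + (0)] = 32/16 = 2
  <chi_rho, chi_6> = (1/16)[1*(7)*conj(2) + 1*(-1)*conj(2) + 2*(-3 + 2*sqrt(2))*conj(0) + 2*(3)*conj(-2) + 2*(-3 - 2*sqrt(2))*conj(0) + 4*(-1)*conj(0) + 4*(1)*conj(0)]
      = (1/16)[(14) + (-2) + (0) + (-12) + (0) + (0) + (0)] = 0/16 = 0
  <chi_rho, chi_7> = (1/16)[1*(7)*conj(2) + 1*(-1)*conj(-2) + 2*(-3 + 2*sqrt(2))*conj(-sqrt(2)) + 2*(3)*conj(0) + 2*(-3 - 2*sqrt(2))*conj(sqrt(2)) + 4*(-1)*conj(0) + 4*(1)*conj(0)]
      = (1/16)[(14) + (2) + (-8 + 6*sqrt(2)) + (0) + (-6*sqrt(2) - 8) + (0) + (0)] = 0/16 = 0
Dimension check: dim(rho) = sum (mult * dim) = 0*1 + 0*1 + 1*1 + 2*1 + 2*2 + 0*2 + 0*2 = 7 = chi_rho(e) = 7.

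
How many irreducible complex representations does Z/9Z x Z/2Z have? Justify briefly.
18

Details: The number of irreducible complex representations of a finite group equals its number of conjugacy classes. Z/9Z x Z/2Z is abelian of order 18, so every element is its own conjugacy class: 18 classes, so Z/9Z x Z/2Z (order 18) has exactly 18 irreducible complex representations.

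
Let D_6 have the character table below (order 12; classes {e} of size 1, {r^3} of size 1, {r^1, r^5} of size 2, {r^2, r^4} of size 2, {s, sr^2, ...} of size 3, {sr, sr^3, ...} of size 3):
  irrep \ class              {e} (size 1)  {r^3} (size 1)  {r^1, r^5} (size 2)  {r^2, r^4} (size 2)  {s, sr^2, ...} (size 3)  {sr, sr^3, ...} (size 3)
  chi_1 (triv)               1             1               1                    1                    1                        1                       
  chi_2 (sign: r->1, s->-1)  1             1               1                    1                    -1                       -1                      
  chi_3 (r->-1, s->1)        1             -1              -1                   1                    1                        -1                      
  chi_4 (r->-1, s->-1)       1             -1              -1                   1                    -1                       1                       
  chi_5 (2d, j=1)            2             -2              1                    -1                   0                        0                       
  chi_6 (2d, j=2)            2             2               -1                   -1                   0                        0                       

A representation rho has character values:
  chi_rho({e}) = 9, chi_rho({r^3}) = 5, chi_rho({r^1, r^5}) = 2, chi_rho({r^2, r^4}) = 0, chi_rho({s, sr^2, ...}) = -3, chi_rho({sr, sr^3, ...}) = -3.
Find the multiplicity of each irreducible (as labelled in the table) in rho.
Multiplicities: chi_1: 0, chi_2: 3, chi_3: 0, chi_4: 0, chi_5: 1, chi_6: 2.

Derivation: Use <chi_rho, chi> = (1/|G|) sum_C |C| * chi_rho(C) * conj(chi(C)) with |G| = 12 for each irreducible chi in the table:
  <chi_rho, chi_1> = (1/12)[1*(9)*conj(1) + 1*(5)*conj(1) + 2*(2)*conj(1) + 2*(0)*conj(1) + 3*(-3)*conj(1) + 3*(-3)*conj(1)]
      = (1/12)[(9) + (5) + (4) + (0) + (-9) + (-9)] = 0/12 = 0
  <chi_rho, chi_2> = (1/12)[1*(9)*conj(1) + 1*(5)*conj(1) + 2*(2)*conj(1) + 2*(0)*conj(1) + 3*(-3)*conj(-1) + 3*(-3)*conj(-1)]
      = (1/12)[(9) + (5) + (4) + (0) + (9) + (9)] = 36/12 = 3
  <chi_rho, chi_3> = (1/12)[1*(9)*conj(1) + 1*(5)*conj(-1) + 2*(2)*conj(-1) + 2*(0)*conj(1) + 3*(-3)*conj(1) + 3*(-3)*conj(-1)]
      = (1/12)[(9) + (-5) + (-4) + (0) + (-9) + (9)] = 0/12 = 0
  <chi_rho, chi_4> = (1/12)[1*(9)*conj(1) + 1*(5)*conj(-1) + 2*(2)*conj(-1) + 2*(0)*conj(1) + 3*(-3)*conj(-1) + 3*(-3)*conj(1)]
      = (1/12)[(9) + (-5) + (-4) + (0) + (9) + (-9)] = 0/12 = 0
  <chi_rho, chi_5> = (1/12)[1*(9)*conj(2) + 1*(5)*conj(-2) + 2*(2)*conj(1) + 2*(0)*conj(-1) + 3*(-3)*conj(0) + 3*(-3)*conj(0)]
      = (1/12)[(18) + (-10) + (4) + (0) + (0) + (0)] = 12/12 = 1
  <chi_rho, chi_6> = (1/12)[1*(9)*conj(2) + 1*(5)*conj(2) + 2*(2)*conj(-1) + 2*(0)*conj(-1) + 3*(-3)*conj(0) + 3*(-3)*conj(0)]
      = (1/12)[(18) + (10) + (-4) + (0) + (0) + (0)] = 24/12 = 2
Dimension check: dim(rho) = sum (mult * dim) = 0*1 + 3*1 + 0*1 + 0*1 + 1*2 + 2*2 = 9 = chi_rho(e) = 9.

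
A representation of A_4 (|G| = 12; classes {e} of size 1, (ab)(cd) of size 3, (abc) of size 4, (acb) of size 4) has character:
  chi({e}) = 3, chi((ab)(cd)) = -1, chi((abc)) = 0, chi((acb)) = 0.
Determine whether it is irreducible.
Irreducible: <chi, chi> = 1.

Why: <chi, chi> = (1/|G|) sum_C |C| * |chi(C)|^2 = (1/12)[1*|3|^2 + 3*|-1|^2 + 4*|0|^2 + 4*|0|^2]
  = (1/12)[(9) + (3) + (0) + (0)] = 12/12 = 1.
(Exp terms are combined using exp(i*s)*conj(exp(i*t)) = exp(i*(s-t)), and sums of them are collapsed using the identity that for every m > 1 the m distinct m-th roots of unity sum to 0, e.g. 1 + exp(2*I*pi/3) + exp(-2*I*pi/3) = 0.)
A character is irreducible iff <chi, chi> = 1, so this representation is irreducible.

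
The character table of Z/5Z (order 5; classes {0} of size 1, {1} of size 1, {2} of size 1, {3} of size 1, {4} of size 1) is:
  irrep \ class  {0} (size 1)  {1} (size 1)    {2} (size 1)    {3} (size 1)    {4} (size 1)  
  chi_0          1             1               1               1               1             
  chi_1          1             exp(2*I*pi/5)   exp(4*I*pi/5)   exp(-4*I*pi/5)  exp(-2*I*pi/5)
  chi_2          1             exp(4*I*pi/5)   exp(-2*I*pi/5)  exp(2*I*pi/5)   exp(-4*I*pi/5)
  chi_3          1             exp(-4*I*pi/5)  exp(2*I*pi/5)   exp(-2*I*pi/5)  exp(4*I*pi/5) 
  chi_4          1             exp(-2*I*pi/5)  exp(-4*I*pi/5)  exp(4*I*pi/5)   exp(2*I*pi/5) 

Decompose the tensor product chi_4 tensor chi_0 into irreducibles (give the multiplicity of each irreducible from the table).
chi_4 tensor chi_0 = chi_4 (all other irreducibles have multiplicity 0).

Why: The character of a tensor product is the pointwise product (chi_4 * chi_0)(C) = chi_4(C) * chi_0(C):
  {0}: (1)*(1), {1}: (exp(-2*I*pi/5))*(1), {2}: (exp(-4*I*pi/5))*(1), {3}: (exp(4*I*pi/5))*(1), {4}: (exp(2*I*pi/5))*(1)
so (chi_4 * chi_0) takes values
  {0} -> 1, {1} -> exp(-2*I*pi/5), {2} -> exp(-4*I*pi/5), {3} -> exp(4*I*pi/5), {4} -> exp(2*I*pi/5).
Now take the inner product of this character with each irreducible chi from the table, <chi_4*chi_0, chi> = (1/5) sum_C |C| (chi_4*chi_0)(C) conj(chi(C)):
  <chi_4*chi_0, chi_0> = (1/5)[1*(1)*conj(1) + 1*(exp(-2*I*pi/5))*conj(1) + 1*(exp(-4*I*pi/5))*conj(1) + 1*(exp(4*I*pi/5))*conj(1) + 1*(exp(2*I*pi/5))*conj(1)]
      = (1/5)[(1) + (exp(-2*I*pi/5)) + (exp(-4*I*pi/5)) + (exp(4*I*pi/5)) + (exp(2*I*pi/5))] = 0/5 = 0
  <chi_4*chi_0, chi_1> = (1/5)[1*(1)*conj(1) + 1*(exp(-2*I*pi/5))*conj(exp(2*I*pi/5)) + 1*(exp(-4*I*pi/5))*conj(exp(4*I*pi/5)) + 1*(exp(4*I*pi/5))*conj(exp(-4*I*pi/5)) + 1*(exp(2*I*pi/5))*conj(exp(-2*I*pi/5))]
      = (1/5)[(1) + (exp(-4*I*pi/5)) + (exp(2*I*pi/5)) + (exp(-2*I*pi/5)) + (exp(4*I*pi/5))] = 0/5 = 0
  <chi_4*chi_0, chi_2> = (1/5)[1*(1)*conj(1) + 1*(exp(-2*I*pi/5))*conj(exp(4*I*pi/5)) + 1*(exp(-4*I*pi/5))*conj(exp(-2*I*pi/5)) + 1*(exp(4*I*pi/5))*conj(exp(2*I*pi/5)) + 1*(exp(2*I*pi/5))*conj(exp(-4*I*pi/5))]
      = (1/5)[(1) + (exp(4*I*pi/5)) + (exp(-2*I*pi/5)) + (exp(2*I*pi/5)) + (exp(-4*I*pi/5))] = 0/5 = 0
  <chi_4*chi_0, chi_3> = (1/5)[1*(1)*conj(1) + 1*(exp(-2*I*pi/5))*conj(exp(-4*I*pi/5)) + 1*(exp(-4*I*pi/5))*conj(exp(2*I*pi/5)) + 1*(exp(4*I*pi/5))*conj(exp(-2*I*pi/5)) + 1*(exp(2*I*pi/5))*conj(exp(4*I*pi/5))]
      = (1/5)[(1) + (exp(2*I*pi/5)) + (exp(4*I*pi/5)) + (exp(-4*I*pi/5)) + (exp(-2*I*pi/5))] = 0/5 = 0
  <chi_4*chi_0, chi_4> = (1/5)[1*(1)*conj(1) + 1*(exp(-2*I*pi/5))*conj(exp(-2*I*pi/5)) + 1*(exp(-4*I*pi/5))*conj(exp(-4*I*pi/5)) + 1*(exp(4*I*pi/5))*conj(exp(4*I*pi/5)) + 1*(exp(2*I*pi/5))*conj(exp(2*I*pi/5))]
      = (1/5)[(1) + (1) + (1) + (1) + (1)] = 5/5 = 1
(Exp terms are combined using exp(i*s)*conj(exp(i*t)) = exp(i*(s-t)), and sums of them are collapsed using the identity that for every m > 1 the m distinct m-th roots of unity sum to 0, e.g. 1 + exp(2*I*pi/3) + exp(-2*I*pi/3) = 0.)
Hence the multiplicities are chi_4: 1. Dimension check: dim(chi_4)*dim(chi_0) = 1*1 = 1 and sum (mult * dim) = 1*1 = 1.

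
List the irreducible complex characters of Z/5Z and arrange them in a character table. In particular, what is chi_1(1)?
Character table of Z/5Z (irreps indexed chi_0,...,chi_4 with chi_k(m) = zeta_5^(k*m), zeta_5 = exp(2*pi*i/5)):
  irrep \ class  {0} (size 1)  {1} (size 1)    {2} (size 1)    {3} (size 1)    {4} (size 1)  
  chi_0          1             1               1               1               1             
  chi_1          1             exp(2*I*pi/5)   exp(4*I*pi/5)   exp(-4*I*pi/5)  exp(-2*I*pi/5)
  chi_2          1             exp(4*I*pi/5)   exp(-2*I*pi/5)  exp(2*I*pi/5)   exp(-4*I*pi/5)
  chi_3          1             exp(-4*I*pi/5)  exp(2*I*pi/5)   exp(-2*I*pi/5)  exp(4*I*pi/5) 
  chi_4          1             exp(-2*I*pi/5)  exp(-4*I*pi/5)  exp(4*I*pi/5)   exp(2*I*pi/5) 

Spot check: chi_1(1) = zeta_5^(1*1) = zeta_5^1 = exp(2*I*pi/5).

Working: Z/5Z is abelian, so all 5 irreducible complex representations are 1-dimensional. They are given by chi_k(m) = zeta_5^(k*m) for k = 0,...,4. Row orthogonality: sum_m chi_k(m) conj(chi_l(m)) = 5 * [k = l].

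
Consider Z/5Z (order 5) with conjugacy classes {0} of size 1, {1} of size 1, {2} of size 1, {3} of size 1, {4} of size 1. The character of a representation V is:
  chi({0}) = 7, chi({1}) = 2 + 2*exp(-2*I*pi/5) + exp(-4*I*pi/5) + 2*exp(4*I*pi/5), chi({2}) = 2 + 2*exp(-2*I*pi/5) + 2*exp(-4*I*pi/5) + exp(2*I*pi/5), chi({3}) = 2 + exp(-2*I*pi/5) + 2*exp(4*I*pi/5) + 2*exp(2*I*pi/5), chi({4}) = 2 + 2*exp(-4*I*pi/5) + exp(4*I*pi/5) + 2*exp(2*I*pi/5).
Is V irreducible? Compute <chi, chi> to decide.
Not irreducible (reducible): <chi, chi> = 13 > 1.

Argument: <chi, chi> = (1/|G|) sum_C |C| * |chi(C)|^2 = (1/5)[1*|7|^2 + 1*|2 + 2*exp(-2*I*pi/5) + exp(-4*I*pi/5) + 2*exp(4*I*pi/5)|^2 + 1*|2 + 2*exp(-2*I*pi/5) + 2*exp(-4*I*pi/5) + exp(2*I*pi/5)|^2 + 1*|2 + exp(-2*I*pi/5) + 2*exp(4*I*pi/5) + 2*exp(2*I*pi/5)|^2 + 1*|2 + 2*exp(-4*I*pi/5) + exp(4*I*pi/5) + 2*exp(2*I*pi/5)|^2]
  = (1/5)[(49) + (13 + 8*exp(-2*I*pi/5) + 10*exp(-4*I*pi/5) + 10*exp(4*I*pi/5) + 8*exp(2*I*pi/5)) + (13 + 10*exp(-2*I*pi/5) + 8*exp(-4*I*pi/5) + 8*exp(4*I*pi/5) + 10*exp(2*I*pi/5)) + (13 + 10*exp(-2*I*pi/5) + 8*exp(-4*I*pi/5) + 8*exp(4*I*pi/5) + 10*exp(2*I*pi/5)) + (13 + 8*exp(-2*I*pi/5) + 10*exp(-4*I*pi/5) + 10*exp(4*I*pi/5) + 8*exp(2*I*pi/5))] = 65/5 = 13.
(Exp terms are combined using exp(i*s)*conj(exp(i*t)) = exp(i*(s-t)), and sums of them are collapsed using the identity that for every m > 1 the m distinct m-th roots of unity sum to 0, e.g. 1 + exp(2*I*pi/3) + exp(-2*I*pi/3) = 0.)
A character is irreducible iff <chi, chi> = 1, so this representation is reducible.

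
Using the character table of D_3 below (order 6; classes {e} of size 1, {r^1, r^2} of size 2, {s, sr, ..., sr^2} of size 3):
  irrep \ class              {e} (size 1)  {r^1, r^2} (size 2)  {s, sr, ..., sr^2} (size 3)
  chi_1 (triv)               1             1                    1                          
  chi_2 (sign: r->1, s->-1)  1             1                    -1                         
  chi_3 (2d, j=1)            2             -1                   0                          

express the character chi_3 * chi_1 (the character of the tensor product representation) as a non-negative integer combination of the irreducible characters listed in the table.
chi_3 tensor chi_1 = chi_3 (all other irreducibles have multiplicity 0).

The character of a tensor product is the pointwise product (chi_3 * chi_1)(C) = chi_3(C) * chi_1(C):
  {e}: (2)*(1), {r^1, r^2}: (-1)*(1), {s, sr, ..., sr^2}: (0)*(1)
so (chi_3 * chi_1) takes values
  {e} -> 2, {r^1, r^2} -> -1, {s, sr, ..., sr^2} -> 0.
Now take the inner product of this character with each irreducible chi from the table, <chi_3*chi_1, chi> = (1/6) sum_C |C| (chi_3*chi_1)(C) conj(chi(C)):
  <chi_3*chi_1, chi_1> = (1/6)[1*(2)*conj(1) + 2*(-1)*conj(1) + 3*(0)*conj(1)]
      = (1/6)[(2) + (-2) + (0)] = 0/6 = 0
  <chi_3*chi_1, chi_2> = (1/6)[1*(2)*conj(1) + 2*(-1)*conj(1) + 3*(0)*conj(-1)]
      = (1/6)[(2) + (-2) + (0)] = 0/6 = 0
  <chi_3*chi_1, chi_3> = (1/6)[1*(2)*conj(2) + 2*(-1)*conj(-1) + 3*(0)*conj(0)]
      = (1/6)[(4) + (2) + (0)] = 6/6 = 1
Hence the multiplicities are chi_3: 1. Dimension check: dim(chi_3)*dim(chi_1) = 2*1 = 2 and sum (mult * dim) = 1*2 = 2.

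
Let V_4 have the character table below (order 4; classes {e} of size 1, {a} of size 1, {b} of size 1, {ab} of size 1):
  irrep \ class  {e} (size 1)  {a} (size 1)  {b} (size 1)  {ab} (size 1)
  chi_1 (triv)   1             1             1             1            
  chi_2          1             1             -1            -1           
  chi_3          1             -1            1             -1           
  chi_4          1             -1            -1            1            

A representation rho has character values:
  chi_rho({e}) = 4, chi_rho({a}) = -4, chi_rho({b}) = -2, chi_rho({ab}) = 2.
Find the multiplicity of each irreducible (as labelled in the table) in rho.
Multiplicities: chi_1: 0, chi_2: 0, chi_3: 1, chi_4: 3.

Working: Use <chi_rho, chi> = (1/|G|) sum_C |C| * chi_rho(C) * conj(chi(C)) with |G| = 4 for each irreducible chi in the table:
  <chi_rho, chi_1> = (1/4)[1*(4)*conj(1) + 1*(-4)*conj(1) + 1*(-2)*conj(1) + 1*(2)*conj(1)]
      = (1/4)[(4) + (-4) + (-2) + (2)] = 0/4 = 0
  <chi_rho, chi_2> = (1/4)[1*(4)*conj(1) + 1*(-4)*conj(1) + 1*(-2)*conj(-1) + 1*(2)*conj(-1)]
      = (1/4)[(4) + (-4) + (2) + (-2)] = 0/4 = 0
  <chi_rho, chi_3> = (1/4)[1*(4)*conj(1) + 1*(-4)*conj(-1) + 1*(-2)*conj(1) + 1*(2)*conj(-1)]
      = (1/4)[(4) + (4) + (-2) + (-2)] = 4/4 = 1
  <chi_rho, chi_4> = (1/4)[1*(4)*conj(1) + 1*(-4)*conj(-1) + 1*(-2)*conj(-1) + 1*(2)*conj(1)]
      = (1/4)[(4) + (4) + (2) + (2)] = 12/4 = 3
Dimension check: dim(rho) = sum (mult * dim) = 0*1 + 0*1 + 1*1 + 3*1 = 4 = chi_rho(e) = 4.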